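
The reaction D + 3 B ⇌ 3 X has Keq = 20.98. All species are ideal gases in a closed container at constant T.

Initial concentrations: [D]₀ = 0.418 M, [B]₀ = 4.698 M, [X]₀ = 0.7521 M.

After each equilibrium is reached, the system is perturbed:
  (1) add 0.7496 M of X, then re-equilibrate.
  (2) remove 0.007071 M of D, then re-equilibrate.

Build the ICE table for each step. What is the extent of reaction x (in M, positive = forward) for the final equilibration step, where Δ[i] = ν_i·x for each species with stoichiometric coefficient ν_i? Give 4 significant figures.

Q₀ = 0.009815 vs Keq = 20.98 ⇒ Q<K, forward
Step 1:
                   D          B          X
  I            0.418      4.698     0.7521
  C          -0.4092     -1.227      1.227
  E         0.008845      3.471       1.98
  solve Keq expr → x = 0.4092; check Q = 20.98
Then add 0.7496 M of X.
Step 2:
                   D          B          X
  I         0.008845      3.471      2.729
  C          0.01266    0.03799   -0.03799
  E          0.02151      3.509      2.691
  solve Keq expr → x = -0.01266; check Q = 20.98
Then remove 0.007071 M of D.
Step 3:
                   D          B          X
  I          0.01444      3.509      2.691
  C         0.006286    0.01886   -0.01886
  E          0.02073      3.527      2.672
  solve Keq expr → x = -0.006286; check Q = 20.98

x = -0.006286 M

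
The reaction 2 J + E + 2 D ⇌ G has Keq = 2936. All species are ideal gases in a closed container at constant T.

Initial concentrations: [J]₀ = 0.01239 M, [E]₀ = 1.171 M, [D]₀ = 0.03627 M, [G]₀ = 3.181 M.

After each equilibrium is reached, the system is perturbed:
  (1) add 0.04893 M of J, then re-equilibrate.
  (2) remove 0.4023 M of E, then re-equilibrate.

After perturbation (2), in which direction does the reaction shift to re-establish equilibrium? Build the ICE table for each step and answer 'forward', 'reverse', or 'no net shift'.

Q₀ = 1.3451e+07 vs Keq = 2936 ⇒ Q>K, reverse
Step 1:
                  J         E         D         G
  init      0.01239     1.171   0.03627     3.181
  Δ          0.1469   0.07343    0.1469  -0.07343
  eq         0.1593     1.244    0.1831     3.108
  solve Keq expr → x = -0.07343; check Q = 2936
Then add 0.04893 M of J.
Step 2:
                  J         E         D         G
  init       0.2082     1.244    0.1831     3.108
  Δ        -0.02385  -0.01192  -0.02385   0.01192
  eq         0.1843     1.233    0.1593     3.119
  solve Keq expr → x = 0.01192; check Q = 2936
Then remove 0.4023 M of E.
Step 3:
                  J         E         D         G
  init       0.1843    0.8302    0.1593     3.119
  Δ         0.01713  0.008567   0.01713 -0.008567
  eq         0.2015    0.8388    0.1764     3.111
  solve Keq expr → x = -0.008567; check Q = 2936

Direction: reverse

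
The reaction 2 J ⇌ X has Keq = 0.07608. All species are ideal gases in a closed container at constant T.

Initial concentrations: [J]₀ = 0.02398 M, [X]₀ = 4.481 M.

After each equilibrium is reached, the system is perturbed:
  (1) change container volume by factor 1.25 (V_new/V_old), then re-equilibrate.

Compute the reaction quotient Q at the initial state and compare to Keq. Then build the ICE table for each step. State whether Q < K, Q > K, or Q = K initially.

Q₀ = 7792; Q > K (proceeds reverse)

Q₀ = 7792 vs Keq = 0.07608 ⇒ Q>K, reverse
Step 1:
                    J           X
  Initial     0.02398       4.481
  Change        5.048      -2.524
  Equil         5.072       1.957
  solve Keq expr → x = -2.524; check Q = 0.07608
Then change container volume by factor 1.25 (V_new/V_old).
Step 2:
                    J           X
  Initial       4.057       1.566
  Change       0.2751     -0.1375
  Equil         4.333       1.428
  solve Keq expr → x = -0.1375; check Q = 0.07608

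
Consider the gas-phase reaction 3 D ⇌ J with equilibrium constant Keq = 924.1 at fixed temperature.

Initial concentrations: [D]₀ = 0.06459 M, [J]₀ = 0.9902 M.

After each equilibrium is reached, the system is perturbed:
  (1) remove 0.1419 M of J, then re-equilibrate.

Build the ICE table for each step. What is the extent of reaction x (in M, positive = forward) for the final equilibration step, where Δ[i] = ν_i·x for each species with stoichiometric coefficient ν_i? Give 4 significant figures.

x = 0.001708 M

Q₀ = 3675 vs Keq = 924.1 ⇒ Q>K, reverse
Step 1:
                  D         J
  I         0.06459    0.9902
  C         0.03731  -0.01244
  E          0.1019    0.9778
  solve Keq expr → x = -0.01244; check Q = 924.1
Then remove 0.1419 M of J.
Step 2:
                  D         J
  I          0.1019    0.8359
  C       -0.005123  0.001708
  E         0.09678    0.8376
  solve Keq expr → x = 0.001708; check Q = 924.1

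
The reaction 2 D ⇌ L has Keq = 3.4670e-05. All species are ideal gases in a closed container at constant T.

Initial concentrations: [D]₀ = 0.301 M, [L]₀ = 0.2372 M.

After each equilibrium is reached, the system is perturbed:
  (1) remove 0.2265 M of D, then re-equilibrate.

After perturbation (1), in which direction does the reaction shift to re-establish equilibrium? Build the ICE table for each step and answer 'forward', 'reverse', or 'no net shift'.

Direction: reverse

Q₀ = 2.618 vs Keq = 3.4670e-05 ⇒ Q>K, reverse
Step 1:
                   D          L
  Initial      0.301     0.2372
  Change      0.4744    -0.2372
  Equil       0.7754 2.0843e-05
  solve Keq expr → x = -0.2372; check Q = 3.4670e-05
Then remove 0.2265 M of D.
Step 2:
                   D          L
  Initial     0.5489 2.0843e-05
  Change  2.0796e-05 -1.0398e-05
  Equil       0.5489 1.0445e-05
  solve Keq expr → x = -1.0398e-05; check Q = 3.4670e-05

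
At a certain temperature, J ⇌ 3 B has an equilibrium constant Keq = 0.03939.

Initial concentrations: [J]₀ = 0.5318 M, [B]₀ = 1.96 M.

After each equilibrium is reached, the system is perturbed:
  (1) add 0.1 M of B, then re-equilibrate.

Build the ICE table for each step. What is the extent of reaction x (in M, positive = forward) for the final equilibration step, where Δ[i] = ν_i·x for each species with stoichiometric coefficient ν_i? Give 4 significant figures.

Q₀ = 14.16 vs Keq = 0.03939 ⇒ Q>K, reverse
Step 1:
                   J          B
  I           0.5318       1.96
  C           0.5374     -1.612
  E            1.069     0.3479
  solve Keq expr → x = -0.5374; check Q = 0.03939
Then add 0.1 M of B.
Step 2:
                   J          B
  I            1.069     0.4479
  C          0.03218   -0.09654
  E            1.101     0.3514
  solve Keq expr → x = -0.03218; check Q = 0.03939

x = -0.03218 M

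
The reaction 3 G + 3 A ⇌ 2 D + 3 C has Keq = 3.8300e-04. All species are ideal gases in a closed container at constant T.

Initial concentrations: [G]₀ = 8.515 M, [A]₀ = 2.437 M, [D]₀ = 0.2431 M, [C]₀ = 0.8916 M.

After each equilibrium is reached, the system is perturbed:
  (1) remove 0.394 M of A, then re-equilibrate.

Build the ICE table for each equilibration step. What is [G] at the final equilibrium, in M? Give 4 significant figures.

[G]_eq = 8.046 M

Q₀ = 4.6877e-06 vs Keq = 3.8300e-04 ⇒ Q<K, forward
Step 1:
                    G           A           D           C
  I             8.515       2.437      0.2431      0.8916
  C            -0.575      -0.575      0.3833       0.575
  E              7.94       1.862      0.6264       1.467
  solve Keq expr → x = 0.1917; check Q = 3.8300e-04
Then remove 0.394 M of A.
Step 2:
                    G           A           D           C
  I              7.94       1.468      0.6264       1.467
  C             0.106       0.106    -0.07065      -0.106
  E             8.046       1.574      0.5558       1.361
  solve Keq expr → x = -0.03533; check Q = 3.8300e-04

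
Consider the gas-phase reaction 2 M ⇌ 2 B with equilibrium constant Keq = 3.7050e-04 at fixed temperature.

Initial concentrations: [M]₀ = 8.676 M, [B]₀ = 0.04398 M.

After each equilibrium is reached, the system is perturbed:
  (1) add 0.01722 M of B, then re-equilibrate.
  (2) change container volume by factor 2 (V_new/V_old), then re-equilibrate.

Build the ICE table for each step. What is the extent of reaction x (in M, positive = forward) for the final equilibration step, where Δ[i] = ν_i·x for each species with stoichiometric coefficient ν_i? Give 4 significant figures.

x = 0 M

Q₀ = 2.5696e-05 vs Keq = 3.7050e-04 ⇒ Q<K, forward
Step 1:
                    M           B
  init          8.676     0.04398
  Δ           -0.1207      0.1207
  eq            8.555      0.1647
  solve Keq expr → x = 0.06035; check Q = 3.7050e-04
Then add 0.01722 M of B.
Step 2:
                    M           B
  init          8.555      0.1819
  Δ           0.01689    -0.01689
  eq            8.572       0.165
  solve Keq expr → x = -0.008447; check Q = 3.7050e-04
Then change container volume by factor 2 (V_new/V_old).
Step 3:
                    M           B
  init          4.286      0.0825
  Δ                 0           0
  eq            4.286      0.0825
  solve Keq expr → x = 0; check Q = 3.7050e-04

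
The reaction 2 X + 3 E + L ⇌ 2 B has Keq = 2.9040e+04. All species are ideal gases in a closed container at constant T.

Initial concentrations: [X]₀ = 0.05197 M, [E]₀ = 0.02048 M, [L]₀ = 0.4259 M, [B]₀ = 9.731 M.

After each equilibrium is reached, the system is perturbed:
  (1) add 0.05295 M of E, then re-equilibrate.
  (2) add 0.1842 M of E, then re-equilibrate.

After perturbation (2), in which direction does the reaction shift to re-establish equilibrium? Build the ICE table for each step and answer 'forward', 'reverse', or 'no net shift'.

Direction: forward

Q₀ = 9.5832e+09 vs Keq = 2.9040e+04 ⇒ Q>K, reverse
Step 1:
                  X         E         L         B
  I         0.05197   0.02048    0.4259     9.731
  C          0.2498    0.3747    0.1249   -0.2498
  E          0.3018    0.3952    0.5508     9.481
  solve Keq expr → x = -0.1249; check Q = 2.9040e+04
Then add 0.05295 M of E.
Step 2:
                  X         E         L         B
  I          0.3018    0.4481    0.5508     9.481
  C        -0.02051  -0.03076  -0.01025   0.02051
  E          0.2813    0.4174    0.5405     9.502
  solve Keq expr → x = 0.01025; check Q = 2.9040e+04
Then add 0.1842 M of E.
Step 3:
                  X         E         L         B
  I          0.2813    0.6016    0.5405     9.502
  C        -0.06319  -0.09478  -0.03159   0.06319
  E          0.2181    0.5068     0.509     9.565
  solve Keq expr → x = 0.03159; check Q = 2.9040e+04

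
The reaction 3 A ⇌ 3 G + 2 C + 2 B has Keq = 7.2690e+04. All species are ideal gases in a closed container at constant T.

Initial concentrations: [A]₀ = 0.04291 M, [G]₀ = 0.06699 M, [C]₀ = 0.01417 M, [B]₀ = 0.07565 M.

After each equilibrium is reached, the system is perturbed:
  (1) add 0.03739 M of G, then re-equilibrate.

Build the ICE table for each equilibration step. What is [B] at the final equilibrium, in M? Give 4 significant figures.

[B]_eq = 0.1042 M

Q₀ = 4.3723e-06 vs Keq = 7.2690e+04 ⇒ Q<K, forward
Step 1:
                  A         G         C         B
  I         0.04291   0.06699   0.01417   0.07565
  C        -0.04284   0.04284   0.02856   0.02856
  E       7.1227e-05    0.1098   0.04273    0.1042
  solve Keq expr → x = 0.01428; check Q = 7.2690e+04
Then add 0.03739 M of G.
Step 2:
                  A         G         C         B
  I       7.1227e-05    0.1472   0.04273    0.1042
  C       2.4199e-05 -2.4199e-05 -1.6133e-05 -1.6133e-05
  E       9.5426e-05    0.1472   0.04271    0.1042
  solve Keq expr → x = -8.0663e-06; check Q = 7.2690e+04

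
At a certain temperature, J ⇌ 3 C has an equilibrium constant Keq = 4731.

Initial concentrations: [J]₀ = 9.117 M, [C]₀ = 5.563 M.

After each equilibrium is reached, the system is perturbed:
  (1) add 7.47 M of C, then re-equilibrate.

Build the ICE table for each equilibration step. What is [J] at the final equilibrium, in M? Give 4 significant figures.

Q₀ = 18.88 vs Keq = 4731 ⇒ Q<K, forward
Step 1:
                   J          C
  I            9.117      5.563
  C           -6.169      18.51
  E            2.948      24.07
  solve Keq expr → x = 6.169; check Q = 4731
Then add 7.47 M of C.
Step 2:
                   J          C
  I            2.948      31.54
  C            1.388     -4.165
  E            4.336      27.38
  solve Keq expr → x = -1.388; check Q = 4731

[J]_eq = 4.336 M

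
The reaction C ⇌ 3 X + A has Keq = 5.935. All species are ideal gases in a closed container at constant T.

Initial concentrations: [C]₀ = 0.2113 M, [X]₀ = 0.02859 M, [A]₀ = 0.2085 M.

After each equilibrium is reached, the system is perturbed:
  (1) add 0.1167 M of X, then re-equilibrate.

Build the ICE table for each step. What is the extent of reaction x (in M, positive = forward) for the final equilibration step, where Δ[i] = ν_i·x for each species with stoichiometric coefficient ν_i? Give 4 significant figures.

Q₀ = 2.3059e-05 vs Keq = 5.935 ⇒ Q<K, forward
Step 1:
                  C         X         A
  Initial    0.2113   0.02859    0.2085
  Change    -0.1955    0.5864    0.1955
  Equil     0.01583     0.615     0.404
  solve Keq expr → x = 0.1955; check Q = 5.935
Then add 0.1167 M of X.
Step 2:
                  C         X         A
  Initial   0.01583    0.7317     0.404
  Change   0.007864  -0.02359 -0.007864
  Equil      0.0237    0.7081    0.3961
  solve Keq expr → x = -0.007864; check Q = 5.935

x = -0.007864 M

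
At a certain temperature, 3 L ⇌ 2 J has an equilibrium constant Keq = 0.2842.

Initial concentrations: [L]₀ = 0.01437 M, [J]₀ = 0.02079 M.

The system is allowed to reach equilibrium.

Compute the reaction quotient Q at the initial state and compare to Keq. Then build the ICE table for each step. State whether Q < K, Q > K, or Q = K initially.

Q₀ = 145.7; Q > K (proceeds reverse)

Q₀ = 145.7 vs Keq = 0.2842 ⇒ Q>K, reverse
Step 1:
                  L         J
  I         0.01437   0.02079
  C         0.02495  -0.01663
  E         0.03932  0.004157
  solve Keq expr → x = -0.008317; check Q = 0.2842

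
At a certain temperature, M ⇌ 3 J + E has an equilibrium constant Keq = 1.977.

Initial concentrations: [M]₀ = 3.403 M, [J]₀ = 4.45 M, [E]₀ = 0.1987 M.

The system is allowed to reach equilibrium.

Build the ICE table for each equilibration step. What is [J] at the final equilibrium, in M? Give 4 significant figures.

Q₀ = 5.145 vs Keq = 1.977 ⇒ Q>K, reverse
Step 1:
                    M           J           E
  init          3.403        4.45      0.1987
  Δ            0.1015     -0.3044     -0.1015
  eq            3.504       4.146     0.09724
  solve Keq expr → x = -0.1015; check Q = 1.977

[J]_eq = 4.146 M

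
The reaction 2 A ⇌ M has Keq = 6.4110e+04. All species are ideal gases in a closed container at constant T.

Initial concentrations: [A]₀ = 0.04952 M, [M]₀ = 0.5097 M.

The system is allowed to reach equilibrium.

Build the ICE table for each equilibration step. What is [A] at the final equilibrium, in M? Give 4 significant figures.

Q₀ = 207.9 vs Keq = 6.4110e+04 ⇒ Q<K, forward
Step 1:
                  A         M
  init      0.04952    0.5097
  Δ        -0.04664   0.02332
  eq       0.002883     0.533
  solve Keq expr → x = 0.02332; check Q = 6.4110e+04

[A]_eq = 0.002883 M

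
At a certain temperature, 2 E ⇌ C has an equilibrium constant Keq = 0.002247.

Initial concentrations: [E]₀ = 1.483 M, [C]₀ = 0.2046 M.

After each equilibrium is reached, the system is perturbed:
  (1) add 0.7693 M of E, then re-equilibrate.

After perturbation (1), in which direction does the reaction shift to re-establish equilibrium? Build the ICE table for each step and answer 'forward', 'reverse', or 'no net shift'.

Q₀ = 0.09303 vs Keq = 0.002247 ⇒ Q>K, reverse
Step 1:
                   E          C
  Initial      1.483     0.2046
  Change      0.3934    -0.1967
  Equil        1.876   0.007911
  solve Keq expr → x = -0.1967; check Q = 0.002247
Then add 0.7693 M of E.
Step 2:
                   E          C
  Initial      2.646   0.007911
  Change    -0.01527   0.007636
  Equil         2.63    0.01555
  solve Keq expr → x = 0.007636; check Q = 0.002247

Direction: forward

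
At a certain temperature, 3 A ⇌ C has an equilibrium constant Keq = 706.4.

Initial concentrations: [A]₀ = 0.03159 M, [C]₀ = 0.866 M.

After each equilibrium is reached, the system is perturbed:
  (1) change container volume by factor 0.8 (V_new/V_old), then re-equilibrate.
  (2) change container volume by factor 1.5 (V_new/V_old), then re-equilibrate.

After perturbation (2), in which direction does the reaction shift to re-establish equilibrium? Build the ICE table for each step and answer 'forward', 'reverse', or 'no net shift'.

Direction: reverse

Q₀ = 2.7471e+04 vs Keq = 706.4 ⇒ Q>K, reverse
Step 1:
                   A          C
  I          0.03159      0.866
  C           0.0744    -0.0248
  E            0.106     0.8412
  solve Keq expr → x = -0.0248; check Q = 706.4
Then change container volume by factor 0.8 (V_new/V_old).
Step 2:
                   A          C
  I           0.1325      1.051
  C          -0.0181   0.006032
  E           0.1144      1.058
  solve Keq expr → x = 0.006032; check Q = 706.4
Then change container volume by factor 1.5 (V_new/V_old).
Step 3:
                   A          C
  I          0.07626      0.705
  C           0.0233  -0.007767
  E          0.09957     0.6973
  solve Keq expr → x = -0.007767; check Q = 706.4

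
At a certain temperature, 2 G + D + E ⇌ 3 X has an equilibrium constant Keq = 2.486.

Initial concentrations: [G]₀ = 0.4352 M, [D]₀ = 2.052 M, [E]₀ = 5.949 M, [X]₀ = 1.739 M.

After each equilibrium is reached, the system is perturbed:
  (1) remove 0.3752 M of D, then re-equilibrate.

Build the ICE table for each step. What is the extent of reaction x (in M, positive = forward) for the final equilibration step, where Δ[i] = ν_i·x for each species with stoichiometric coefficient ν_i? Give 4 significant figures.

Q₀ = 2.275 vs Keq = 2.486 ⇒ Q<K, forward
Step 1:
                  G         D         E         X
  init       0.4352     2.052     5.949     1.739
  Δ        -0.01175 -0.005877 -0.005877   0.01763
  eq         0.4234     2.046     5.943     1.757
  solve Keq expr → x = 0.005877; check Q = 2.486
Then remove 0.3752 M of D.
Step 2:
                  G         D         E         X
  init       0.4234     1.671     5.943     1.757
  Δ         0.02682   0.01341   0.01341  -0.04023
  eq         0.4503     1.684     5.957     1.716
  solve Keq expr → x = -0.01341; check Q = 2.486

x = -0.01341 M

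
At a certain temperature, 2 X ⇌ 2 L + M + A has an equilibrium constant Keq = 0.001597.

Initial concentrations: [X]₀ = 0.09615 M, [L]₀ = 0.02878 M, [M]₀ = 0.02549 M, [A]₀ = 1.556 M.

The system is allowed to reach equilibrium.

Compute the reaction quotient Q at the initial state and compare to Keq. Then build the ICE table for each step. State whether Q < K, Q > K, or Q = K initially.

Q₀ = 0.003554 vs Keq = 0.001597 ⇒ Q>K, reverse
Step 1:
                  X         L         M         A
  init      0.09615   0.02878   0.02549     1.556
  Δ         0.00664  -0.00664  -0.00332  -0.00332
  eq         0.1028   0.02214   0.02217     1.553
  solve Keq expr → x = -0.00332; check Q = 0.001597

Q₀ = 0.003554; Q > K (proceeds reverse)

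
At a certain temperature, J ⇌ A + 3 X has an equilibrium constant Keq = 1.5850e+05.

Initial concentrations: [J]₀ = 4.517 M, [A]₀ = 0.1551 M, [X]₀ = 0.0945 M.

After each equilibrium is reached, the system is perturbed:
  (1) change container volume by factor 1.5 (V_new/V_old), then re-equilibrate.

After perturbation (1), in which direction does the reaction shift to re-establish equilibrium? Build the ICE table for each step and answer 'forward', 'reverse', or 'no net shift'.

Direction: forward

Q₀ = 2.8977e-05 vs Keq = 1.5850e+05 ⇒ Q<K, forward
Step 1:
                    J           A           X
  init          4.517      0.1551      0.0945
  Δ            -4.447       4.447       13.34
  eq          0.07039       4.602       13.43
  solve Keq expr → x = 4.447; check Q = 1.5850e+05
Then change container volume by factor 1.5 (V_new/V_old).
Step 2:
                    J           A           X
  init        0.04693       3.068       8.956
  Δ          -0.03241     0.03241     0.09724
  eq          0.01451         3.1       9.053
  solve Keq expr → x = 0.03241; check Q = 1.5850e+05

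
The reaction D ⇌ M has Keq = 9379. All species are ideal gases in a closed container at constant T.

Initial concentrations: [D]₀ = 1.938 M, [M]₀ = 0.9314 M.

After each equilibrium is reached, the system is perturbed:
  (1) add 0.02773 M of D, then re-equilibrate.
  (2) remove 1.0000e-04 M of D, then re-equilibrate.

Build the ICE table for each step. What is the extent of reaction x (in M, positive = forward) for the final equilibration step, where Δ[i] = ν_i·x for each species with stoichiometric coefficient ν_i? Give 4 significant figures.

x = -9.9989e-05 M

Q₀ = 0.4806 vs Keq = 9379 ⇒ Q<K, forward
Step 1:
                    D           M
  init          1.938      0.9314
  Δ            -1.938       1.938
  eq       3.0591e-04       2.869
  solve Keq expr → x = 1.938; check Q = 9379
Then add 0.02773 M of D.
Step 2:
                    D           M
  init        0.02804       2.869
  Δ          -0.02773     0.02773
  eq       3.0886e-04       2.897
  solve Keq expr → x = 0.02773; check Q = 9379
Then remove 1.0000e-04 M of D.
Step 3:
                    D           M
  init     2.0886e-04       2.897
  Δ        9.9989e-05 -9.9989e-05
  eq       3.0885e-04       2.897
  solve Keq expr → x = -9.9989e-05; check Q = 9379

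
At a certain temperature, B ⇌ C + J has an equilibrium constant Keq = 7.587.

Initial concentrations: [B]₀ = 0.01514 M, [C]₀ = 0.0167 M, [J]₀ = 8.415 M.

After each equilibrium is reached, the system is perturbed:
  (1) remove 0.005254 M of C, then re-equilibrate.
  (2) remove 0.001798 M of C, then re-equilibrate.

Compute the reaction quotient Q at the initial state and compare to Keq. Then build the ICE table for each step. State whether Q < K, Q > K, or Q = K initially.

Q₀ = 9.282 vs Keq = 7.587 ⇒ Q>K, reverse
Step 1:
                    B           C           J
  init        0.01514      0.0167       8.415
  Δ          0.001602   -0.001602   -0.001602
  eq          0.01674      0.0151       8.413
  solve Keq expr → x = -0.001602; check Q = 7.587
Then remove 0.005254 M of C.
Step 2:
                    B           C           J
  init        0.01674    0.009844       8.413
  Δ         -0.002761    0.002761    0.002761
  eq          0.01398      0.0126       8.416
  solve Keq expr → x = 0.002761; check Q = 7.587
Then remove 0.001798 M of C.
Step 3:
                    B           C           J
  init        0.01398     0.01081       8.416
  Δ       -9.4489e-04  9.4489e-04  9.4489e-04
  eq          0.01304     0.01175       8.417
  solve Keq expr → x = 9.4489e-04; check Q = 7.587

Q₀ = 9.282; Q > K (proceeds reverse)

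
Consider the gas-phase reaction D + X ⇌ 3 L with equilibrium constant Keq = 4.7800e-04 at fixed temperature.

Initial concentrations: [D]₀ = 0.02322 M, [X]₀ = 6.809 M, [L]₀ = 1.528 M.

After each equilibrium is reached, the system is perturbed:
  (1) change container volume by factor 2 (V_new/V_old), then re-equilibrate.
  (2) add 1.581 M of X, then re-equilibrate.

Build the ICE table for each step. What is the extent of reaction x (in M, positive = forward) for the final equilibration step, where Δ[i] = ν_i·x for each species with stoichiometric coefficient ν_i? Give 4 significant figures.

x = 0.003067 M

Q₀ = 22.56 vs Keq = 4.7800e-04 ⇒ Q>K, reverse
Step 1:
                   D          X          L
  init       0.02322      6.809      1.528
  Δ           0.4694     0.4694     -1.408
  eq          0.4927      7.278     0.1197
  solve Keq expr → x = -0.4694; check Q = 4.7800e-04
Then change container volume by factor 2 (V_new/V_old).
Step 2:
                   D          X          L
  init        0.2463      3.639    0.05984
  Δ        -0.005002  -0.005002    0.01501
  eq          0.2413      3.634    0.07484
  solve Keq expr → x = 0.005002; check Q = 4.7800e-04
Then add 1.581 M of X.
Step 3:
                   D          X          L
  init        0.2413      5.215    0.07484
  Δ        -0.003067  -0.003067     0.0092
  eq          0.2383      5.212    0.08404
  solve Keq expr → x = 0.003067; check Q = 4.7800e-04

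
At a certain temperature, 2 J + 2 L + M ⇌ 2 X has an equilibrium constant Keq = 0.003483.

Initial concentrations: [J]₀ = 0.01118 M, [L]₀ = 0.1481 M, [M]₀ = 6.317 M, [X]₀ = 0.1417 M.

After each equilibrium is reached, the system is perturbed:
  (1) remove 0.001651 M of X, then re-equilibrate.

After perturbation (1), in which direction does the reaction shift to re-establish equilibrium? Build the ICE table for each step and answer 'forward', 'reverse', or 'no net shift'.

Direction: forward

Q₀ = 1159 vs Keq = 0.003483 ⇒ Q>K, reverse
Step 1:
                   J          L          M          X
  Initial    0.01118     0.1481      6.317     0.1417
  Change      0.1355     0.1355    0.06775    -0.1355
  Equil       0.1467     0.2836      6.385   0.006203
  solve Keq expr → x = -0.06775; check Q = 0.003483
Then remove 0.001651 M of X.
Step 2:
                   J          L          M          X
  Initial     0.1467     0.2836      6.385   0.004552
  Change   -0.001551  -0.001551 -7.7572e-04   0.001551
  Equil       0.1451      0.282      6.384   0.006104
  solve Keq expr → x = 7.7572e-04; check Q = 0.003483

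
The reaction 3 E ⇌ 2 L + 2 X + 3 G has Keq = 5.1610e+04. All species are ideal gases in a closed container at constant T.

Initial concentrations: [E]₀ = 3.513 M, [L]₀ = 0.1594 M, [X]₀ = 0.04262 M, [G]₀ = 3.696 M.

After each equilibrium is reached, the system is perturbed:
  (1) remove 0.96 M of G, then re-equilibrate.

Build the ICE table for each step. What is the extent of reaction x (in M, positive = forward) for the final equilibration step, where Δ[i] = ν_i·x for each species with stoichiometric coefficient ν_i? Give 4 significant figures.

x = 0.01865 M

Q₀ = 5.3748e-05 vs Keq = 5.1610e+04 ⇒ Q<K, forward
Step 1:
                  E         L         X         G
  I           3.513    0.1594   0.04262     3.696
  C          -3.023     2.015     2.015     3.023
  E          0.4901     2.175     2.058     6.719
  solve Keq expr → x = 1.008; check Q = 5.1610e+04
Then remove 0.96 M of G.
Step 2:
                  E         L         X         G
  I          0.4901     2.175     2.058     5.759
  C        -0.05594   0.03729   0.03729   0.05594
  E          0.4341     2.212     2.095     5.815
  solve Keq expr → x = 0.01865; check Q = 5.1610e+04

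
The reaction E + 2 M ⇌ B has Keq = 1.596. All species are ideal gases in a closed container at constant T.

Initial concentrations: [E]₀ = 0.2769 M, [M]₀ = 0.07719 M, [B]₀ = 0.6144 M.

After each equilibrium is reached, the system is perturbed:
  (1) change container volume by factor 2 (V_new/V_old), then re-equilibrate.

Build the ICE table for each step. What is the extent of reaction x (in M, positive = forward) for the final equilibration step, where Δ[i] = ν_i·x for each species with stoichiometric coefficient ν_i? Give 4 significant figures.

x = -0.06488 M

Q₀ = 372.4 vs Keq = 1.596 ⇒ Q>K, reverse
Step 1:
                   E          M          B
  Initial     0.2769    0.07719     0.6144
  Change      0.2731     0.5463    -0.2731
  Equil         0.55     0.6235     0.3413
  solve Keq expr → x = -0.2731; check Q = 1.596
Then change container volume by factor 2 (V_new/V_old).
Step 2:
                   E          M          B
  Initial      0.275     0.3117     0.1706
  Change     0.06488     0.1298   -0.06488
  Equil       0.3399     0.4415     0.1057
  solve Keq expr → x = -0.06488; check Q = 1.596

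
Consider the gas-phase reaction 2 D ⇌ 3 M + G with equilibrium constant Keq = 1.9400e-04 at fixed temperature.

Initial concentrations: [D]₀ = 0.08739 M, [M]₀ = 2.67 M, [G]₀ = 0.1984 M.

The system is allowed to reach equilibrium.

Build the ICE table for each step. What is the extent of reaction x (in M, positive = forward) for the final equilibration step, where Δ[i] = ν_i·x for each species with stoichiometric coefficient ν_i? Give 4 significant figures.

x = -0.1984 M

Q₀ = 494.5 vs Keq = 1.9400e-04 ⇒ Q>K, reverse
Step 1:
                  D         M         G
  I         0.08739      2.67    0.1984
  C          0.3968   -0.5952   -0.1984
  E          0.4842     2.075 5.0919e-06
  solve Keq expr → x = -0.1984; check Q = 1.9400e-04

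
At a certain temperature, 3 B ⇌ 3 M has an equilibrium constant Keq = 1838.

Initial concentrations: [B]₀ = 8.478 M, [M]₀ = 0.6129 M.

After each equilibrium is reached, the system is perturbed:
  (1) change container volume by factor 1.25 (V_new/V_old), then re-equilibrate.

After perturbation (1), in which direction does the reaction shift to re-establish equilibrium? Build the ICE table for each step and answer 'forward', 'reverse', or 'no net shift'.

Direction: no net shift

Q₀ = 3.7782e-04 vs Keq = 1838 ⇒ Q<K, forward
Step 1:
                    B           M
  I             8.478      0.6129
  C            -7.792       7.792
  E            0.6861       8.405
  solve Keq expr → x = 2.597; check Q = 1838
Then change container volume by factor 1.25 (V_new/V_old).
Step 2:
                    B           M
  I            0.5489       6.724
  C                 0           0
  E            0.5489       6.724
  solve Keq expr → x = 0; check Q = 1838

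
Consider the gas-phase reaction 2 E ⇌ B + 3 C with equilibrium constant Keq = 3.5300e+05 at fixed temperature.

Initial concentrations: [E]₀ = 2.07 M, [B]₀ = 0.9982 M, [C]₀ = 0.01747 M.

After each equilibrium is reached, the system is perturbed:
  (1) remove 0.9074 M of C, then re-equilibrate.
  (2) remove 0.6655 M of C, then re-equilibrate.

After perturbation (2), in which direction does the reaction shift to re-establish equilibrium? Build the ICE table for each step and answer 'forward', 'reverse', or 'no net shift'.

Direction: forward

Q₀ = 1.2421e-06 vs Keq = 3.5300e+05 ⇒ Q<K, forward
Step 1:
                  E         B         C
  init         2.07    0.9982   0.01747
  Δ          -2.057     1.028     3.085
  eq         0.0131     2.027     3.103
  solve Keq expr → x = 1.028; check Q = 3.5300e+05
Then remove 0.9074 M of C.
Step 2:
                  E         B         C
  init       0.0131     2.027     2.195
  Δ       -0.005255  0.002627  0.007882
  eq       0.007841     2.029     2.203
  solve Keq expr → x = 0.002627; check Q = 3.5300e+05
Then remove 0.6655 M of C.
Step 3:
                  E         B         C
  init     0.007841     2.029     1.538
  Δ       -0.003246  0.001623  0.004868
  eq       0.004596     2.031     1.543
  solve Keq expr → x = 0.001623; check Q = 3.5300e+05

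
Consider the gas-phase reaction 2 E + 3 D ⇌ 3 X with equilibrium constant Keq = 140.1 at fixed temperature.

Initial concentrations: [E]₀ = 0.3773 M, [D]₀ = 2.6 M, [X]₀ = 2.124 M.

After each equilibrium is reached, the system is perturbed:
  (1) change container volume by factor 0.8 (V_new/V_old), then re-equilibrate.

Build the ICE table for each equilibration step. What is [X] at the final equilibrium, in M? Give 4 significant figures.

[X]_eq = 3.199 M

Q₀ = 3.83 vs Keq = 140.1 ⇒ Q<K, forward
Step 1:
                    E           D           X
  Initial      0.3773         2.6       2.124
  Change      -0.2723     -0.4085      0.4085
  Equil         0.105       2.191       2.533
  solve Keq expr → x = 0.1362; check Q = 140.1
Then change container volume by factor 0.8 (V_new/V_old).
Step 2:
                    E           D           X
  Initial      0.1312       2.739       3.166
  Change     -0.02255    -0.03382     0.03382
  Equil        0.1086       2.706       3.199
  solve Keq expr → x = 0.01127; check Q = 140.1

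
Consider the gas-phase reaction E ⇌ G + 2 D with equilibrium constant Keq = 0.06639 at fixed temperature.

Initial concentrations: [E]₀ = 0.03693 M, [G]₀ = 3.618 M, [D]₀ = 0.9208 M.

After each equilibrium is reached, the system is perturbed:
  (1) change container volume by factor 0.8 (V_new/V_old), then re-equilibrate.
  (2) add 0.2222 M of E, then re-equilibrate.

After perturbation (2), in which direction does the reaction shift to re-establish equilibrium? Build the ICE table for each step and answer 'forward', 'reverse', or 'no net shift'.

Q₀ = 83.07 vs Keq = 0.06639 ⇒ Q>K, reverse
Step 1:
                    E           G           D
  I           0.03693       3.618      0.9208
  C            0.4122     -0.4122     -0.8244
  E            0.4491       3.206     0.09644
  solve Keq expr → x = -0.4122; check Q = 0.06639
Then change container volume by factor 0.8 (V_new/V_old).
Step 2:
                    E           G           D
  I            0.5614       4.007      0.1206
  C           0.01149    -0.01149    -0.02299
  E            0.5729       3.996     0.09756
  solve Keq expr → x = -0.01149; check Q = 0.06639
Then add 0.2222 M of E.
Step 3:
                    E           G           D
  I            0.7951       3.996     0.09756
  C         -0.008326    0.008326     0.01665
  E            0.7868       4.004      0.1142
  solve Keq expr → x = 0.008326; check Q = 0.06639

Direction: forward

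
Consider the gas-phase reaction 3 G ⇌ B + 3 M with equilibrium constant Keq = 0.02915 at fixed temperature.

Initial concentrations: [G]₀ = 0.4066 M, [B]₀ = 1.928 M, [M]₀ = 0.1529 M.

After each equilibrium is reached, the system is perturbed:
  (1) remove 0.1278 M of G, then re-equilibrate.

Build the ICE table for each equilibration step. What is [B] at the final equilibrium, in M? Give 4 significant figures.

[B]_eq = 1.906 M

Q₀ = 0.1025 vs Keq = 0.02915 ⇒ Q>K, reverse
Step 1:
                   G          B          M
  Initial     0.4066      1.928     0.1529
  Change     0.04176   -0.01392   -0.04176
  Equil       0.4484      1.914     0.1111
  solve Keq expr → x = -0.01392; check Q = 0.02915
Then remove 0.1278 M of G.
Step 2:
                   G          B          M
  Initial     0.3206      1.914     0.1111
  Change     0.02528  -0.008428   -0.02528
  Equil       0.3458      1.906    0.08585
  solve Keq expr → x = -0.008428; check Q = 0.02915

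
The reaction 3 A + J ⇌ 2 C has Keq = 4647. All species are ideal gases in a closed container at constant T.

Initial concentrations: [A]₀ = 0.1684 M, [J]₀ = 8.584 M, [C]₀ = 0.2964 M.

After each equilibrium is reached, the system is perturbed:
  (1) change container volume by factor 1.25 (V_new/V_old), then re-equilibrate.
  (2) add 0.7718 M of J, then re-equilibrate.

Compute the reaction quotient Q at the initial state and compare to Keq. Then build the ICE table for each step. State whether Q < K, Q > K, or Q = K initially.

Q₀ = 2.143; Q < K (proceeds forward)

Q₀ = 2.143 vs Keq = 4647 ⇒ Q<K, forward
Step 1:
                   A          J          C
  init        0.1684      8.584     0.2964
  Δ          -0.1525   -0.05084     0.1017
  eq         0.01587      8.533     0.3981
  solve Keq expr → x = 0.05084; check Q = 4647
Then change container volume by factor 1.25 (V_new/V_old).
Step 2:
                   A          J          C
  init        0.0127      6.827     0.3185
  Δ         0.001995 6.6493e-04   -0.00133
  eq         0.01469      6.827     0.3171
  solve Keq expr → x = -6.6493e-04; check Q = 4647
Then add 0.7718 M of J.
Step 3:
                   A          J          C
  init       0.01469      7.599     0.3171
  Δ       -5.0506e-04 -1.6835e-04 3.3671e-04
  eq         0.01419      7.599     0.3175
  solve Keq expr → x = 1.6835e-04; check Q = 4647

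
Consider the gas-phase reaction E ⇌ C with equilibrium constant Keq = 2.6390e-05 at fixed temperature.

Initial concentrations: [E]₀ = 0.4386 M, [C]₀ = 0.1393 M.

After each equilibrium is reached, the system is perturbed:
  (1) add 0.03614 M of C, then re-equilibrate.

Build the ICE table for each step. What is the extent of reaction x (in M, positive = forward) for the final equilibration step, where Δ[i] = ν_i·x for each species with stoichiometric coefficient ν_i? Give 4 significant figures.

x = -0.03614 M

Q₀ = 0.3176 vs Keq = 2.6390e-05 ⇒ Q>K, reverse
Step 1:
                    E           C
  I            0.4386      0.1393
  C            0.1393     -0.1393
  E            0.5779  1.5250e-05
  solve Keq expr → x = -0.1393; check Q = 2.6390e-05
Then add 0.03614 M of C.
Step 2:
                    E           C
  I            0.5779     0.03616
  C           0.03614    -0.03614
  E             0.614  1.6204e-05
  solve Keq expr → x = -0.03614; check Q = 2.6390e-05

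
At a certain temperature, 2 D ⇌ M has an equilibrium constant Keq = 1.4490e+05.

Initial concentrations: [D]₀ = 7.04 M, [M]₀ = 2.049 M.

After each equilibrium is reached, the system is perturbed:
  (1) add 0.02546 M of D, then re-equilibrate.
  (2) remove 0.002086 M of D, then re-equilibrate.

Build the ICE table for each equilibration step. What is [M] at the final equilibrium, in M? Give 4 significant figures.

[M]_eq = 5.578 M

Q₀ = 0.04134 vs Keq = 1.4490e+05 ⇒ Q<K, forward
Step 1:
                   D          M
  I             7.04      2.049
  C           -7.034      3.517
  E         0.006198      5.566
  solve Keq expr → x = 3.517; check Q = 1.4490e+05
Then add 0.02546 M of D.
Step 2:
                   D          M
  I          0.03166      5.566
  C         -0.02545    0.01273
  E         0.006205      5.579
  solve Keq expr → x = 0.01273; check Q = 1.4490e+05
Then remove 0.002086 M of D.
Step 3:
                   D          M
  I         0.004119      5.579
  C         0.002085  -0.001043
  E         0.006204      5.578
  solve Keq expr → x = -0.001043; check Q = 1.4490e+05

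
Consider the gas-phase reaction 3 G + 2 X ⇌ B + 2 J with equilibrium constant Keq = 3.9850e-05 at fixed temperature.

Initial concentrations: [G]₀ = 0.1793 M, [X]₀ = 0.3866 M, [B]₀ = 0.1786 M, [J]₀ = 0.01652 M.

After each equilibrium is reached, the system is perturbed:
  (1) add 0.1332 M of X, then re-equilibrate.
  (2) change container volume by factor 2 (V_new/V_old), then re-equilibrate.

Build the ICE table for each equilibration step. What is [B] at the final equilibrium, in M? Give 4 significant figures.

[B]_eq = 0.08526 M

Q₀ = 0.05658 vs Keq = 3.9850e-05 ⇒ Q>K, reverse
Step 1:
                  G         X         B         J
  Initial    0.1793    0.3866    0.1786   0.01652
  Change    0.02393   0.01596 -0.007978  -0.01596
  Equil      0.2032    0.4026    0.1706 5.6366e-04
  solve Keq expr → x = -0.007978; check Q = 3.9850e-05
Then add 0.1332 M of X.
Step 2:
                  G         X         B         J
  Initial    0.2032    0.5358    0.1706 5.6366e-04
  Change  -2.7677e-04 -1.8452e-04 9.2258e-05 1.8452e-04
  Equil       0.203    0.5356    0.1707 7.4818e-04
  solve Keq expr → x = 9.2258e-05; check Q = 3.9850e-05
Then change container volume by factor 2 (V_new/V_old).
Step 3:
                  G         X         B         J
  Initial    0.1015    0.2678   0.08536 3.7409e-04
  Change  2.7906e-04 1.8604e-04 -9.3020e-05 -1.8604e-04
  Equil      0.1018     0.268   0.08526 1.8805e-04
  solve Keq expr → x = -9.3020e-05; check Q = 3.9850e-05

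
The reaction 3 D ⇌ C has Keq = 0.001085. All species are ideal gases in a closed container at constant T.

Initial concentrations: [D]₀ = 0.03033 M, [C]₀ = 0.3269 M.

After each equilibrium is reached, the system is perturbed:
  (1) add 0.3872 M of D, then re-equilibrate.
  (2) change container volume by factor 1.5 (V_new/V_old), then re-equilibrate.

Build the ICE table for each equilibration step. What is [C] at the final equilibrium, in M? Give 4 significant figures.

[C]_eq = 8.7143e-04 M

Q₀ = 1.1716e+04 vs Keq = 0.001085 ⇒ Q>K, reverse
Step 1:
                   D          C
  init       0.03033     0.3269
  Δ           0.9774    -0.3258
  eq           1.008    0.00111
  solve Keq expr → x = -0.3258; check Q = 0.001085
Then add 0.3872 M of D.
Step 2:
                   D          C
  init         1.395    0.00111
  Δ        -0.005401     0.0018
  eq           1.389   0.002911
  solve Keq expr → x = 0.0018; check Q = 0.001085
Then change container volume by factor 1.5 (V_new/V_old).
Step 3:
                   D          C
  init        0.9263    0.00194
  Δ         0.003207  -0.001069
  eq          0.9295 8.7143e-04
  solve Keq expr → x = -0.001069; check Q = 0.001085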